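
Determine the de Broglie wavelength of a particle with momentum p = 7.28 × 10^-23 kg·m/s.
9.10 × 10^-12 m

Using the de Broglie relation λ = h/p:

λ = h/p
λ = (6.626 × 10^-34 J·s) / (7.28 × 10^-23 kg·m/s)
λ = 9.10 × 10^-12 m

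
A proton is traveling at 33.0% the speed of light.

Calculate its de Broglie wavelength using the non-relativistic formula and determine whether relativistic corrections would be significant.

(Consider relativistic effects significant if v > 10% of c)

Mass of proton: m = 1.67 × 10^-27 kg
Yes, relativistic corrections are needed.

Using the non-relativistic de Broglie formula λ = h/(mv):

v = 33.0% × c = 9.893 × 10^7 m/s

λ = h/(mv)
λ = (6.626 × 10^-34 J·s) / (1.67 × 10^-27 kg × 9.893 × 10^7 m/s)
λ = 4.01 × 10^-15 m

Since v = 33.0% of c > 10% of c, relativistic corrections ARE significant and the actual wavelength would differ from this non-relativistic estimate.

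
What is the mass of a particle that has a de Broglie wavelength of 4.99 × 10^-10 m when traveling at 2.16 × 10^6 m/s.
6.15 × 10^-31 kg

From the de Broglie relation λ = h/(mv), we solve for m:

m = h/(λv)
m = (6.626 × 10^-34 J·s) / (4.99 × 10^-10 m × 2.16 × 10^6 m/s)
m = 6.15 × 10^-31 kg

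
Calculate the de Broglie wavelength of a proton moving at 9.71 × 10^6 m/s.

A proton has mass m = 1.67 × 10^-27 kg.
4.09 × 10^-14 m

Using the de Broglie relation λ = h/(mv):

λ = h/(mv)
λ = (6.626 × 10^-34 J·s) / (1.67 × 10^-27 kg × 9.71 × 10^6 m/s)
λ = 4.09 × 10^-14 m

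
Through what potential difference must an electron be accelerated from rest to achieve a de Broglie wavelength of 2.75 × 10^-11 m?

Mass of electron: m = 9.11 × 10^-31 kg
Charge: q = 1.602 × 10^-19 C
1.99 × 10^3 V

From λ = h/√(2mqV), we solve for V:

λ² = h²/(2mqV)
V = h²/(2mqλ²)
V = (6.626 × 10^-34 J·s)² / (2 × 9.11 × 10^-31 kg × 1.602 × 10^-19 C × (2.75 × 10^-11 m)²)
V = 1.99 × 10^3 V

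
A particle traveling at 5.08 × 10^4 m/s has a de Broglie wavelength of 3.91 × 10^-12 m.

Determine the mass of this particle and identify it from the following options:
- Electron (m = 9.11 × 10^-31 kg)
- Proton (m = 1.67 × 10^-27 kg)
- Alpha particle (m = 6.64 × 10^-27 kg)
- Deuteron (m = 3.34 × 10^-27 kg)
The particle is a deuteron.

From λ = h/(mv), solve for mass:

m = h/(λv)
m = (6.626 × 10^-34 J·s) / (3.91 × 10^-12 m × 5.08 × 10^4 m/s)
m = 3.34 × 10^-27 kg

Comparing with the listed masses, this is closest to a deuteron.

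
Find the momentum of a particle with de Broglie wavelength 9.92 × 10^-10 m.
6.68 × 10^-25 kg·m/s

From the de Broglie relation λ = h/p, we solve for p:

p = h/λ
p = (6.626 × 10^-34 J·s) / (9.92 × 10^-10 m)
p = 6.68 × 10^-25 kg·m/s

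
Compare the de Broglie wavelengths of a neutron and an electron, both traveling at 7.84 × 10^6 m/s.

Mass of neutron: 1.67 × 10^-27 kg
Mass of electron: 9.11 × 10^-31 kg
The electron has the longer wavelength.

Using λ = h/(mv), since both particles have the same velocity, the wavelength depends only on mass.

For neutron: λ₁ = h/(m₁v) = 5.06 × 10^-14 m
For electron: λ₂ = h/(m₂v) = 9.28 × 10^-11 m

Since λ ∝ 1/m at constant velocity, the lighter particle has the longer wavelength.

The electron has the longer de Broglie wavelength.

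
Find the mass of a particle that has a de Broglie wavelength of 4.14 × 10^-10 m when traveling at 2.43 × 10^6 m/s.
6.59 × 10^-31 kg

From the de Broglie relation λ = h/(mv), we solve for m:

m = h/(λv)
m = (6.626 × 10^-34 J·s) / (4.14 × 10^-10 m × 2.43 × 10^6 m/s)
m = 6.59 × 10^-31 kg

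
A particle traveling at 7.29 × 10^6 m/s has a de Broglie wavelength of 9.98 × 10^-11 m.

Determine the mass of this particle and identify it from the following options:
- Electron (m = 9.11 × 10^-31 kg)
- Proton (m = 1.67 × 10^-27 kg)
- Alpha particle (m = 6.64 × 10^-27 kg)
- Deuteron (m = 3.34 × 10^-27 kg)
The particle is an electron.

From λ = h/(mv), solve for mass:

m = h/(λv)
m = (6.626 × 10^-34 J·s) / (9.98 × 10^-11 m × 7.29 × 10^6 m/s)
m = 9.11 × 10^-31 kg

Comparing with the listed masses, this is closest to an electron.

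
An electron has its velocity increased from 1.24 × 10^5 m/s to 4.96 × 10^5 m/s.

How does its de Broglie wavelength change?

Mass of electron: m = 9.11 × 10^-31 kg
The wavelength decreases by a factor of 4.

Using λ = h/(mv):

Initial wavelength: λ₁ = h/(mv₁) = 5.87 × 10^-9 m
Final wavelength: λ₂ = h/(mv₂) = 1.47 × 10^-9 m

Since λ ∝ 1/v, when velocity increases by a factor of 4, the wavelength decreases by a factor of 4.

λ₂/λ₁ = v₁/v₂ = 1/4

The wavelength decreases by a factor of 4.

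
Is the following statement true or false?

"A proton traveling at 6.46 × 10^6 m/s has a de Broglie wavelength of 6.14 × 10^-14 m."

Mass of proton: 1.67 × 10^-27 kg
True

The claim is correct.

Using λ = h/(mv):
λ = (6.626 × 10^-34 J·s) / (1.67 × 10^-27 kg × 6.46 × 10^6 m/s)
λ = 6.14 × 10^-14 m

This matches the claimed value.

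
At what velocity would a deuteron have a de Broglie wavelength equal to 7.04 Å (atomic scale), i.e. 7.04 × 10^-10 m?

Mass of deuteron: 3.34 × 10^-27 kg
2.82 × 10^2 m/s

From λ = h/(mv), solve for v:

v = h/(mλ)
v = (6.626 × 10^-34 J·s) / (3.34 × 10^-27 kg × 7.04 × 10^-10 m)
v = 2.82 × 10^2 m/s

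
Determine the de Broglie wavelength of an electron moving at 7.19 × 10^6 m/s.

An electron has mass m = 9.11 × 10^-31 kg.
1.01 × 10^-10 m

Using the de Broglie relation λ = h/(mv):

λ = h/(mv)
λ = (6.626 × 10^-34 J·s) / (9.11 × 10^-31 kg × 7.19 × 10^6 m/s)
λ = 1.01 × 10^-10 m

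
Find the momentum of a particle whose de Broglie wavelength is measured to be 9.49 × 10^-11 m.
6.98 × 10^-24 kg·m/s

From the de Broglie relation λ = h/p, we solve for p:

p = h/λ
p = (6.626 × 10^-34 J·s) / (9.49 × 10^-11 m)
p = 6.98 × 10^-24 kg·m/s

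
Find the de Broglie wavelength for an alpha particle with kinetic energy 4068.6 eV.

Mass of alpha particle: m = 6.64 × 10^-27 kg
2.25 × 10^-13 m

Using λ = h/√(2mKE):

First convert KE to Joules: KE = 4068.6 eV = 6.519 × 10^-16 J

λ = h/√(2mKE)
λ = (6.626 × 10^-34 J·s) / √(2 × 6.64 × 10^-27 kg × 6.519 × 10^-16 J)
λ = 2.25 × 10^-13 m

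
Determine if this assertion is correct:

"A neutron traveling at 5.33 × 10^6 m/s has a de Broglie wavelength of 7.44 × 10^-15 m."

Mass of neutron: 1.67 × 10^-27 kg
False

The claim is incorrect.

Using λ = h/(mv):
λ = (6.626 × 10^-34 J·s) / (1.67 × 10^-27 kg × 5.33 × 10^6 m/s)
λ = 7.44 × 10^-14 m

The actual wavelength differs from the claimed 7.44 × 10^-15 m.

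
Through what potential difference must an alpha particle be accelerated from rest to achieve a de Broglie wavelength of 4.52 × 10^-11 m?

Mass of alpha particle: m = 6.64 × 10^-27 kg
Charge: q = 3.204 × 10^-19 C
5.05 × 10^-2 V

From λ = h/√(2mqV), we solve for V:

λ² = h²/(2mqV)
V = h²/(2mqλ²)
V = (6.626 × 10^-34 J·s)² / (2 × 6.64 × 10^-27 kg × 3.204 × 10^-19 C × (4.52 × 10^-11 m)²)
V = 5.05 × 10^-2 V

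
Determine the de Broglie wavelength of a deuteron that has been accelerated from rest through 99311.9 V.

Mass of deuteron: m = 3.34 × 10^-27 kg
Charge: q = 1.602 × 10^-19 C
6.43 × 10^-14 m

When a particle is accelerated through voltage V, it gains kinetic energy KE = qV.

The de Broglie wavelength is then λ = h/√(2mqV):

λ = h/√(2mqV)
λ = (6.626 × 10^-34 J·s) / √(2 × 3.34 × 10^-27 kg × 1.602 × 10^-19 C × 99311.9 V)
λ = 6.43 × 10^-14 m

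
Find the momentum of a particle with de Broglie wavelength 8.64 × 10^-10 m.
7.67 × 10^-25 kg·m/s

From the de Broglie relation λ = h/p, we solve for p:

p = h/λ
p = (6.626 × 10^-34 J·s) / (8.64 × 10^-10 m)
p = 7.67 × 10^-25 kg·m/s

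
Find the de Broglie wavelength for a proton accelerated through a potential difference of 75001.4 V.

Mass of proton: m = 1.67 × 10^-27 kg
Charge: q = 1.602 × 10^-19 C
1.05 × 10^-13 m

When a particle is accelerated through voltage V, it gains kinetic energy KE = qV.

The de Broglie wavelength is then λ = h/√(2mqV):

λ = h/√(2mqV)
λ = (6.626 × 10^-34 J·s) / √(2 × 1.67 × 10^-27 kg × 1.602 × 10^-19 C × 75001.4 V)
λ = 1.05 × 10^-13 m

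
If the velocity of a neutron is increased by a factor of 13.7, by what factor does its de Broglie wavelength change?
The wavelength decreases by a factor of 13.7.

From λ = h/(mv), the wavelength is inversely proportional to velocity:

λ ∝ 1/v

If v → 13.7v, then λ → λ/13.7

When velocity is increased by a factor of 13.7, the wavelength decreases by a factor of 13.7.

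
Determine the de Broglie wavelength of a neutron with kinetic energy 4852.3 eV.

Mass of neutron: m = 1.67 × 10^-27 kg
4.11 × 10^-13 m

Using λ = h/√(2mKE):

First convert KE to Joules: KE = 4852.3 eV = 7.774 × 10^-16 J

λ = h/√(2mKE)
λ = (6.626 × 10^-34 J·s) / √(2 × 1.67 × 10^-27 kg × 7.774 × 10^-16 J)
λ = 4.11 × 10^-13 m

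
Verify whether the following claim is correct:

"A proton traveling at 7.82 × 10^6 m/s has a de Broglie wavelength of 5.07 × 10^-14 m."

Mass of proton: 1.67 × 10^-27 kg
True

The claim is correct.

Using λ = h/(mv):
λ = (6.626 × 10^-34 J·s) / (1.67 × 10^-27 kg × 7.82 × 10^6 m/s)
λ = 5.07 × 10^-14 m

This matches the claimed value.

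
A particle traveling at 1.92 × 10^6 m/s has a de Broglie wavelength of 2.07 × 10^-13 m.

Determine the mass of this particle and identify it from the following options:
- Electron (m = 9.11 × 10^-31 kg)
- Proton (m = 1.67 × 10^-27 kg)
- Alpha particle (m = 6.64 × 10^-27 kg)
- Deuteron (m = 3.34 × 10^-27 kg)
The particle is a proton.

From λ = h/(mv), solve for mass:

m = h/(λv)
m = (6.626 × 10^-34 J·s) / (2.07 × 10^-13 m × 1.92 × 10^6 m/s)
m = 1.67 × 10^-27 kg

Comparing with the listed masses, this is closest to a proton.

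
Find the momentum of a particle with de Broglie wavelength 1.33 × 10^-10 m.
4.98 × 10^-24 kg·m/s

From the de Broglie relation λ = h/p, we solve for p:

p = h/λ
p = (6.626 × 10^-34 J·s) / (1.33 × 10^-10 m)
p = 4.98 × 10^-24 kg·m/s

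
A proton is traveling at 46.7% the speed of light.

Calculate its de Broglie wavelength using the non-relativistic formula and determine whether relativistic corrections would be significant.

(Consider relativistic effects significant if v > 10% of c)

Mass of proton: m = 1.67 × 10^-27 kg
Yes, relativistic corrections are needed.

Using the non-relativistic de Broglie formula λ = h/(mv):

v = 46.7% × c = 1.400 × 10^8 m/s

λ = h/(mv)
λ = (6.626 × 10^-34 J·s) / (1.67 × 10^-27 kg × 1.400 × 10^8 m/s)
λ = 2.83 × 10^-15 m

Since v = 46.7% of c > 10% of c, relativistic corrections ARE significant and the actual wavelength would differ from this non-relativistic estimate.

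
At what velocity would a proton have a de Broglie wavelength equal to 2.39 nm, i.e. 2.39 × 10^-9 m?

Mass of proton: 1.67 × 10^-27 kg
1.66 × 10^2 m/s

From λ = h/(mv), solve for v:

v = h/(mλ)
v = (6.626 × 10^-34 J·s) / (1.67 × 10^-27 kg × 2.39 × 10^-9 m)
v = 1.66 × 10^2 m/s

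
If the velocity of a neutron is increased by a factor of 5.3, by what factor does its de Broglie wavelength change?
The wavelength decreases by a factor of 5.3.

From λ = h/(mv), the wavelength is inversely proportional to velocity:

λ ∝ 1/v

If v → 5.3v, then λ → λ/5.3

When velocity is increased by a factor of 5.3, the wavelength decreases by a factor of 5.3.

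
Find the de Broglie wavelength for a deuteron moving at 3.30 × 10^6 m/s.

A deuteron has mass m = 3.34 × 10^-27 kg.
6.01 × 10^-14 m

Using the de Broglie relation λ = h/(mv):

λ = h/(mv)
λ = (6.626 × 10^-34 J·s) / (3.34 × 10^-27 kg × 3.30 × 10^6 m/s)
λ = 6.01 × 10^-14 m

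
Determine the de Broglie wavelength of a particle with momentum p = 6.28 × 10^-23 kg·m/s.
1.06 × 10^-11 m

Using the de Broglie relation λ = h/p:

λ = h/p
λ = (6.626 × 10^-34 J·s) / (6.28 × 10^-23 kg·m/s)
λ = 1.06 × 10^-11 m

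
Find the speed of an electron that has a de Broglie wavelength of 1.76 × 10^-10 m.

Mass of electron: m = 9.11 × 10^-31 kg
4.13 × 10^6 m/s

From the de Broglie relation λ = h/(mv), we solve for v:

v = h/(mλ)
v = (6.626 × 10^-34 J·s) / (9.11 × 10^-31 kg × 1.76 × 10^-10 m)
v = 4.13 × 10^6 m/s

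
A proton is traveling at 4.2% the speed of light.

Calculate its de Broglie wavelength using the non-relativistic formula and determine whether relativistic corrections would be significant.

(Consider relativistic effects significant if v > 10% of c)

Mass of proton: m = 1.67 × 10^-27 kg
No, relativistic corrections are not needed.

Using the non-relativistic de Broglie formula λ = h/(mv):

v = 4.2% × c = 1.259 × 10^7 m/s

λ = h/(mv)
λ = (6.626 × 10^-34 J·s) / (1.67 × 10^-27 kg × 1.259 × 10^7 m/s)
λ = 3.15 × 10^-14 m

Since v = 4.2% of c < 10% of c, relativistic corrections are NOT significant and this non-relativistic result is a good approximation.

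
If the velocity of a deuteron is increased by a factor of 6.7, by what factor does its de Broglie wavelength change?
The wavelength decreases by a factor of 6.7.

From λ = h/(mv), the wavelength is inversely proportional to velocity:

λ ∝ 1/v

If v → 6.7v, then λ → λ/6.7

When velocity is increased by a factor of 6.7, the wavelength decreases by a factor of 6.7.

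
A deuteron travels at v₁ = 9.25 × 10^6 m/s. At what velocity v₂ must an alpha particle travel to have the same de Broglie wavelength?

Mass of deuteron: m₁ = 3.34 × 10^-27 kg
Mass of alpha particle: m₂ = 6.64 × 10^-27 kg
v₂ = 4.65 × 10^6 m/s

For equal de Broglie wavelengths: λ₁ = λ₂

h/(m₁v₁) = h/(m₂v₂)
m₁v₁ = m₂v₂
v₂ = v₁ · (m₁/m₂)

v₂ = 9.25 × 10^6 m/s × (3.34 × 10^-27 kg / 6.64 × 10^-27 kg)
v₂ = 4.65 × 10^6 m/s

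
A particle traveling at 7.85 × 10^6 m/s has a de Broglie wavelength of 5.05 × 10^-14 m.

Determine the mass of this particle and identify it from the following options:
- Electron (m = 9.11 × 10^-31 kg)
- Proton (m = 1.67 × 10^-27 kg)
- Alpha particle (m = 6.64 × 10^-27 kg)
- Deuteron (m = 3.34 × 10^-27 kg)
The particle is a proton.

From λ = h/(mv), solve for mass:

m = h/(λv)
m = (6.626 × 10^-34 J·s) / (5.05 × 10^-14 m × 7.85 × 10^6 m/s)
m = 1.67 × 10^-27 kg

Comparing with the listed masses, this is closest to a proton.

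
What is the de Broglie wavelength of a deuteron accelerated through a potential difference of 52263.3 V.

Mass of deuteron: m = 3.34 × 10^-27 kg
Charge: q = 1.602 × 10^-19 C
8.86 × 10^-14 m

When a particle is accelerated through voltage V, it gains kinetic energy KE = qV.

The de Broglie wavelength is then λ = h/√(2mqV):

λ = h/√(2mqV)
λ = (6.626 × 10^-34 J·s) / √(2 × 3.34 × 10^-27 kg × 1.602 × 10^-19 C × 52263.3 V)
λ = 8.86 × 10^-14 m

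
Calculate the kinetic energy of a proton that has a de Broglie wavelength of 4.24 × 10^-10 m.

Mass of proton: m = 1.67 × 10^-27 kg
7.31 × 10^-22 J (or 4.56 × 10^-3 eV)

From λ = h/√(2mKE), we solve for KE:

λ² = h²/(2mKE)
KE = h²/(2mλ²)
KE = (6.626 × 10^-34 J·s)² / (2 × 1.67 × 10^-27 kg × (4.24 × 10^-10 m)²)
KE = 7.31 × 10^-22 J
KE = 4.56 × 10^-3 eV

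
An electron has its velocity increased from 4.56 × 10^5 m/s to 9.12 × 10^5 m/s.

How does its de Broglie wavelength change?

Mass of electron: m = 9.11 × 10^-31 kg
The wavelength decreases by a factor of 2.

Using λ = h/(mv):

Initial wavelength: λ₁ = h/(mv₁) = 1.60 × 10^-9 m
Final wavelength: λ₂ = h/(mv₂) = 7.98 × 10^-10 m

Since λ ∝ 1/v, when velocity increases by a factor of 2, the wavelength decreases by a factor of 2.

λ₂/λ₁ = v₁/v₂ = 1/2

The wavelength decreases by a factor of 2.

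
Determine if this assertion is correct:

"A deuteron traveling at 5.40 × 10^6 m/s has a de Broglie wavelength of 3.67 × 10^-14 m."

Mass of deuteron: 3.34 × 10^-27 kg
True

The claim is correct.

Using λ = h/(mv):
λ = (6.626 × 10^-34 J·s) / (3.34 × 10^-27 kg × 5.40 × 10^6 m/s)
λ = 3.67 × 10^-14 m

This matches the claimed value.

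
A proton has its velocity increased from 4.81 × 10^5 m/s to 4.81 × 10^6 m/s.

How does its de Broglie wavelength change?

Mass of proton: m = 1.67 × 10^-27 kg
The wavelength decreases by a factor of 10.

Using λ = h/(mv):

Initial wavelength: λ₁ = h/(mv₁) = 8.25 × 10^-13 m
Final wavelength: λ₂ = h/(mv₂) = 8.25 × 10^-14 m

Since λ ∝ 1/v, when velocity increases by a factor of 10, the wavelength decreases by a factor of 10.

λ₂/λ₁ = v₁/v₂ = 1/10

The wavelength decreases by a factor of 10.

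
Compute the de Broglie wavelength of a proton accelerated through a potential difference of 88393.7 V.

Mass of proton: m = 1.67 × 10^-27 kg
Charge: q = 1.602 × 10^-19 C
9.63 × 10^-14 m

When a particle is accelerated through voltage V, it gains kinetic energy KE = qV.

The de Broglie wavelength is then λ = h/√(2mqV):

λ = h/√(2mqV)
λ = (6.626 × 10^-34 J·s) / √(2 × 1.67 × 10^-27 kg × 1.602 × 10^-19 C × 88393.7 V)
λ = 9.63 × 10^-14 m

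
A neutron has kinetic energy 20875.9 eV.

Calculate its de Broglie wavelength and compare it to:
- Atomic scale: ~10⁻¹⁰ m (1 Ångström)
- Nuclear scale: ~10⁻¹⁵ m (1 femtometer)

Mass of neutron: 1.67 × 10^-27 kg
λ = 1.98 × 10^-13 m, which is between nuclear and atomic scales.

Using λ = h/√(2mKE):

KE = 20875.9 eV = 3.345 × 10^-15 J

λ = h/√(2mKE)
λ = (6.626 × 10^-34 J·s) / √(2 × 1.67 × 10^-27 kg × 3.345 × 10^-15 J)
λ = 1.98 × 10^-13 m

Comparison:
- Atomic scale (10⁻¹⁰ m): λ is 0.002× this size
- Nuclear scale (10⁻¹⁵ m): λ is 2e+02× this size

The wavelength is between nuclear and atomic scales.

This wavelength is appropriate for probing atomic structure but too large for nuclear physics experiments.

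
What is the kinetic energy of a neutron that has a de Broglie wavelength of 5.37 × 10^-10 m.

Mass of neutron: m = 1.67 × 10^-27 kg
4.56 × 10^-22 J (or 2.85 × 10^-3 eV)

From λ = h/√(2mKE), we solve for KE:

λ² = h²/(2mKE)
KE = h²/(2mλ²)
KE = (6.626 × 10^-34 J·s)² / (2 × 1.67 × 10^-27 kg × (5.37 × 10^-10 m)²)
KE = 4.56 × 10^-22 J
KE = 2.85 × 10^-3 eV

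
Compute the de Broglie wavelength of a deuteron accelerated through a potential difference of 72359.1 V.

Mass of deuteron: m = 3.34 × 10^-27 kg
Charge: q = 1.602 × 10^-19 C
7.53 × 10^-14 m

When a particle is accelerated through voltage V, it gains kinetic energy KE = qV.

The de Broglie wavelength is then λ = h/√(2mqV):

λ = h/√(2mqV)
λ = (6.626 × 10^-34 J·s) / √(2 × 3.34 × 10^-27 kg × 1.602 × 10^-19 C × 72359.1 V)
λ = 7.53 × 10^-14 m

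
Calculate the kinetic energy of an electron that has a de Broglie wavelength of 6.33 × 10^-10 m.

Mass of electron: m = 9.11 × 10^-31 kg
6.01 × 10^-19 J (or 3.75 eV)

From λ = h/√(2mKE), we solve for KE:

λ² = h²/(2mKE)
KE = h²/(2mλ²)
KE = (6.626 × 10^-34 J·s)² / (2 × 9.11 × 10^-31 kg × (6.33 × 10^-10 m)²)
KE = 6.01 × 10^-19 J
KE = 3.75 eV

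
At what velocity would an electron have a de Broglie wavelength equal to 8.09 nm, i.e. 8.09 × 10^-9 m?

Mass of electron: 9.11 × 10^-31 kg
8.99 × 10^4 m/s

From λ = h/(mv), solve for v:

v = h/(mλ)
v = (6.626 × 10^-34 J·s) / (9.11 × 10^-31 kg × 8.09 × 10^-9 m)
v = 8.99 × 10^4 m/s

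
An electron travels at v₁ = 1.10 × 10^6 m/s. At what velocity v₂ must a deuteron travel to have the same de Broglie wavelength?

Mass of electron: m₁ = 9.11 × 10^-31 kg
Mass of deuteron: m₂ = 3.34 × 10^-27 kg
v₂ = 3.00 × 10^2 m/s

For equal de Broglie wavelengths: λ₁ = λ₂

h/(m₁v₁) = h/(m₂v₂)
m₁v₁ = m₂v₂
v₂ = v₁ · (m₁/m₂)

v₂ = 1.10 × 10^6 m/s × (9.11 × 10^-31 kg / 3.34 × 10^-27 kg)
v₂ = 3.00 × 10^2 m/s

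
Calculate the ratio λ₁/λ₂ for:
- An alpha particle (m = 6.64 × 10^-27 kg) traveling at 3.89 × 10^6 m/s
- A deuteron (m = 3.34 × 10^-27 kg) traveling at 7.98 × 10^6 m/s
λ₁/λ₂ = 1.03

Using λ = h/(mv):

λ₁ = h/(m₁v₁) = 2.57 × 10^-14 m
λ₂ = h/(m₂v₂) = 2.49 × 10^-14 m

Ratio λ₁/λ₂ = (m₂v₂)/(m₁v₁)
         = (3.34 × 10^-27 kg × 7.98 × 10^6 m/s) / (6.64 × 10^-27 kg × 3.89 × 10^6 m/s)
         = 1.03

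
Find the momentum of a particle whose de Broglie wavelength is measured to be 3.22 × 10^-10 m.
2.06 × 10^-24 kg·m/s

From the de Broglie relation λ = h/p, we solve for p:

p = h/λ
p = (6.626 × 10^-34 J·s) / (3.22 × 10^-10 m)
p = 2.06 × 10^-24 kg·m/s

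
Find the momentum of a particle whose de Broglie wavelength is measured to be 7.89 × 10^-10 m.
8.40 × 10^-25 kg·m/s

From the de Broglie relation λ = h/p, we solve for p:

p = h/λ
p = (6.626 × 10^-34 J·s) / (7.89 × 10^-10 m)
p = 8.40 × 10^-25 kg·m/s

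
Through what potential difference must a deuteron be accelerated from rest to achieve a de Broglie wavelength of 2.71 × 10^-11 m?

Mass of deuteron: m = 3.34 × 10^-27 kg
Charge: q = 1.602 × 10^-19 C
5.59 × 10^-1 V

From λ = h/√(2mqV), we solve for V:

λ² = h²/(2mqV)
V = h²/(2mqλ²)
V = (6.626 × 10^-34 J·s)² / (2 × 3.34 × 10^-27 kg × 1.602 × 10^-19 C × (2.71 × 10^-11 m)²)
V = 5.59 × 10^-1 V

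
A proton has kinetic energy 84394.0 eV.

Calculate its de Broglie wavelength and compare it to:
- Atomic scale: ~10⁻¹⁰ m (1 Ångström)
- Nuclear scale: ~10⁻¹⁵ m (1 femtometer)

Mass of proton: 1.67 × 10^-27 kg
λ = 9.86 × 10^-14 m, which is between nuclear and atomic scales.

Using λ = h/√(2mKE):

KE = 84394.0 eV = 1.352 × 10^-14 J

λ = h/√(2mKE)
λ = (6.626 × 10^-34 J·s) / √(2 × 1.67 × 10^-27 kg × 1.352 × 10^-14 J)
λ = 9.86 × 10^-14 m

Comparison:
- Atomic scale (10⁻¹⁰ m): λ is 0.00099× this size
- Nuclear scale (10⁻¹⁵ m): λ is 99× this size

The wavelength is between nuclear and atomic scales.

This wavelength is appropriate for probing atomic structure but too large for nuclear physics experiments.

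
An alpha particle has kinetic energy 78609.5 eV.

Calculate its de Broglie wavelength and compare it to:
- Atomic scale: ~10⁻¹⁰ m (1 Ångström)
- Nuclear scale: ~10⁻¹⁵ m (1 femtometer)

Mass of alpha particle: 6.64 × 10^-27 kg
λ = 5.12 × 10^-14 m, which is between nuclear and atomic scales.

Using λ = h/√(2mKE):

KE = 78609.5 eV = 1.259 × 10^-14 J

λ = h/√(2mKE)
λ = (6.626 × 10^-34 J·s) / √(2 × 6.64 × 10^-27 kg × 1.259 × 10^-14 J)
λ = 5.12 × 10^-14 m

Comparison:
- Atomic scale (10⁻¹⁰ m): λ is 0.00051× this size
- Nuclear scale (10⁻¹⁵ m): λ is 51× this size

The wavelength is between nuclear and atomic scales.

This wavelength is appropriate for probing atomic structure but too large for nuclear physics experiments.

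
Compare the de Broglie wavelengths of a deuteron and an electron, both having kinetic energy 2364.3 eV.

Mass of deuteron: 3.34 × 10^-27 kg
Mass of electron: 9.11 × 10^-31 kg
The electron has the longer wavelength.

Using λ = h/√(2mKE):

For deuteron: λ₁ = h/√(2m₁KE) = 4.17 × 10^-13 m
For electron: λ₂ = h/√(2m₂KE) = 2.52 × 10^-11 m

Since λ ∝ 1/√m at constant kinetic energy, the lighter particle has the longer wavelength.

The electron has the longer de Broglie wavelength.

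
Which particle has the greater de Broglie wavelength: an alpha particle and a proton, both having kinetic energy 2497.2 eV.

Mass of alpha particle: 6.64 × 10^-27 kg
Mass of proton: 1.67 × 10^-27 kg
The proton has the longer wavelength.

Using λ = h/√(2mKE):

For alpha particle: λ₁ = h/√(2m₁KE) = 2.87 × 10^-13 m
For proton: λ₂ = h/√(2m₂KE) = 5.73 × 10^-13 m

Since λ ∝ 1/√m at constant kinetic energy, the lighter particle has the longer wavelength.

The proton has the longer de Broglie wavelength.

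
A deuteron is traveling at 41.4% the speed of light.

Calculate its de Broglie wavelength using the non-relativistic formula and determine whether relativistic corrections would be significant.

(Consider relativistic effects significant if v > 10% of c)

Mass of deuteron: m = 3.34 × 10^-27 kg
Yes, relativistic corrections are needed.

Using the non-relativistic de Broglie formula λ = h/(mv):

v = 41.4% × c = 1.241 × 10^8 m/s

λ = h/(mv)
λ = (6.626 × 10^-34 J·s) / (3.34 × 10^-27 kg × 1.241 × 10^8 m/s)
λ = 1.60 × 10^-15 m

Since v = 41.4% of c > 10% of c, relativistic corrections ARE significant and the actual wavelength would differ from this non-relativistic estimate.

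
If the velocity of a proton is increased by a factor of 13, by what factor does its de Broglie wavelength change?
The wavelength decreases by a factor of 13.

From λ = h/(mv), the wavelength is inversely proportional to velocity:

λ ∝ 1/v

If v → 13v, then λ → λ/13

When velocity is increased by a factor of 13, the wavelength decreases by a factor of 13.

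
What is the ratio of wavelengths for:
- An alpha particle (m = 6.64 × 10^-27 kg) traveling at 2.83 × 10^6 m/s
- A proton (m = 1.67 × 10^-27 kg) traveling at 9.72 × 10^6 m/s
λ₁/λ₂ = 0.864

Using λ = h/(mv):

λ₁ = h/(m₁v₁) = 3.53 × 10^-14 m
λ₂ = h/(m₂v₂) = 4.08 × 10^-14 m

Ratio λ₁/λ₂ = (m₂v₂)/(m₁v₁)
         = (1.67 × 10^-27 kg × 9.72 × 10^6 m/s) / (6.64 × 10^-27 kg × 2.83 × 10^6 m/s)
         = 0.864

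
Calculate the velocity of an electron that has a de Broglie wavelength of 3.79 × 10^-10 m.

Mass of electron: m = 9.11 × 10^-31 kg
1.92 × 10^6 m/s

From the de Broglie relation λ = h/(mv), we solve for v:

v = h/(mλ)
v = (6.626 × 10^-34 J·s) / (9.11 × 10^-31 kg × 3.79 × 10^-10 m)
v = 1.92 × 10^6 m/s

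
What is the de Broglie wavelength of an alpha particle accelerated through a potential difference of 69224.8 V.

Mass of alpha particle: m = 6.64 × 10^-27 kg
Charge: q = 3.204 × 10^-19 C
3.86 × 10^-14 m

When a particle is accelerated through voltage V, it gains kinetic energy KE = qV.

The de Broglie wavelength is then λ = h/√(2mqV):

λ = h/√(2mqV)
λ = (6.626 × 10^-34 J·s) / √(2 × 6.64 × 10^-27 kg × 3.204 × 10^-19 C × 69224.8 V)
λ = 3.86 × 10^-14 m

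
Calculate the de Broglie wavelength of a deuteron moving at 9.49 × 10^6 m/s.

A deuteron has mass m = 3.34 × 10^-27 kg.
2.09 × 10^-14 m

Using the de Broglie relation λ = h/(mv):

λ = h/(mv)
λ = (6.626 × 10^-34 J·s) / (3.34 × 10^-27 kg × 9.49 × 10^6 m/s)
λ = 2.09 × 10^-14 m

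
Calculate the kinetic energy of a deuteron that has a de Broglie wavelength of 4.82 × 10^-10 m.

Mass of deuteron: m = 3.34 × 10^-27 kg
2.83 × 10^-22 J (or 1.77 × 10^-3 eV)

From λ = h/√(2mKE), we solve for KE:

λ² = h²/(2mKE)
KE = h²/(2mλ²)
KE = (6.626 × 10^-34 J·s)² / (2 × 3.34 × 10^-27 kg × (4.82 × 10^-10 m)²)
KE = 2.83 × 10^-22 J
KE = 1.77 × 10^-3 eV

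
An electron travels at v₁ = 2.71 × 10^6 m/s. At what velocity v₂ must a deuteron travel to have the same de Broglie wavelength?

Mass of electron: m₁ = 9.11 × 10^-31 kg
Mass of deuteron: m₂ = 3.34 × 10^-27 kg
v₂ = 7.39 × 10^2 m/s

For equal de Broglie wavelengths: λ₁ = λ₂

h/(m₁v₁) = h/(m₂v₂)
m₁v₁ = m₂v₂
v₂ = v₁ · (m₁/m₂)

v₂ = 2.71 × 10^6 m/s × (9.11 × 10^-31 kg / 3.34 × 10^-27 kg)
v₂ = 7.39 × 10^2 m/s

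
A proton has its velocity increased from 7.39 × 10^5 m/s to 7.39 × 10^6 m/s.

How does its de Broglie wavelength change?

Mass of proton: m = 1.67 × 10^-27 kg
The wavelength decreases by a factor of 10.

Using λ = h/(mv):

Initial wavelength: λ₁ = h/(mv₁) = 5.37 × 10^-13 m
Final wavelength: λ₂ = h/(mv₂) = 5.37 × 10^-14 m

Since λ ∝ 1/v, when velocity increases by a factor of 10, the wavelength decreases by a factor of 10.

λ₂/λ₁ = v₁/v₂ = 1/10

The wavelength decreases by a factor of 10.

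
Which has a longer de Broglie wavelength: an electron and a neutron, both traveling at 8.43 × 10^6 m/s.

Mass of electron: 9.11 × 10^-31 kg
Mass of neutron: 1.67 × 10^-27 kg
The electron has the longer wavelength.

Using λ = h/(mv), since both particles have the same velocity, the wavelength depends only on mass.

For electron: λ₁ = h/(m₁v) = 8.63 × 10^-11 m
For neutron: λ₂ = h/(m₂v) = 4.71 × 10^-14 m

Since λ ∝ 1/m at constant velocity, the lighter particle has the longer wavelength.

The electron has the longer de Broglie wavelength.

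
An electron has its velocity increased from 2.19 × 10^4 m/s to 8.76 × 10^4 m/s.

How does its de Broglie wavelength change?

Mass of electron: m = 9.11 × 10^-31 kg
The wavelength decreases by a factor of 4.

Using λ = h/(mv):

Initial wavelength: λ₁ = h/(mv₁) = 3.32 × 10^-8 m
Final wavelength: λ₂ = h/(mv₂) = 8.30 × 10^-9 m

Since λ ∝ 1/v, when velocity increases by a factor of 4, the wavelength decreases by a factor of 4.

λ₂/λ₁ = v₁/v₂ = 1/4

The wavelength decreases by a factor of 4.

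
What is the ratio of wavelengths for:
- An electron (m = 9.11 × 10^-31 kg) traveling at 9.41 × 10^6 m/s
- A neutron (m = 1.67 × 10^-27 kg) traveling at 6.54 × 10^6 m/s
λ₁/λ₂ = 1.27 × 10^3

Using λ = h/(mv):

λ₁ = h/(m₁v₁) = 7.73 × 10^-11 m
λ₂ = h/(m₂v₂) = 6.07 × 10^-14 m

Ratio λ₁/λ₂ = (m₂v₂)/(m₁v₁)
         = (1.67 × 10^-27 kg × 6.54 × 10^6 m/s) / (9.11 × 10^-31 kg × 9.41 × 10^6 m/s)
         = 1.27 × 10^3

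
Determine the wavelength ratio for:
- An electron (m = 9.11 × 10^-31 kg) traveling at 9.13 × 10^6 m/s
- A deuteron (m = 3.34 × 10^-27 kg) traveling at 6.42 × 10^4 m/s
λ₁/λ₂ = 25.8

Using λ = h/(mv):

λ₁ = h/(m₁v₁) = 7.97 × 10^-11 m
λ₂ = h/(m₂v₂) = 3.09 × 10^-12 m

Ratio λ₁/λ₂ = (m₂v₂)/(m₁v₁)
         = (3.34 × 10^-27 kg × 6.42 × 10^4 m/s) / (9.11 × 10^-31 kg × 9.13 × 10^6 m/s)
         = 25.8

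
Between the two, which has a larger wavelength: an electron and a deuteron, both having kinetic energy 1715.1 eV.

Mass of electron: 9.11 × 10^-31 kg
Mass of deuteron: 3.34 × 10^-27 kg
The electron has the longer wavelength.

Using λ = h/√(2mKE):

For electron: λ₁ = h/√(2m₁KE) = 2.96 × 10^-11 m
For deuteron: λ₂ = h/√(2m₂KE) = 4.89 × 10^-13 m

Since λ ∝ 1/√m at constant kinetic energy, the lighter particle has the longer wavelength.

The electron has the longer de Broglie wavelength.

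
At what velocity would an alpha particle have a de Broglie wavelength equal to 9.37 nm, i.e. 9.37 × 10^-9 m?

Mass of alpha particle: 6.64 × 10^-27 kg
1.06 × 10^1 m/s

From λ = h/(mv), solve for v:

v = h/(mλ)
v = (6.626 × 10^-34 J·s) / (6.64 × 10^-27 kg × 9.37 × 10^-9 m)
v = 1.06 × 10^1 m/s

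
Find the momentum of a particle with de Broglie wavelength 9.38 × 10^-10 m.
7.06 × 10^-25 kg·m/s

From the de Broglie relation λ = h/p, we solve for p:

p = h/λ
p = (6.626 × 10^-34 J·s) / (9.38 × 10^-10 m)
p = 7.06 × 10^-25 kg·m/s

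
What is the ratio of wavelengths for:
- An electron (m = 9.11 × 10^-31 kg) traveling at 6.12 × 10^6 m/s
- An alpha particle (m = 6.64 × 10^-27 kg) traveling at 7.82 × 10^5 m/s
λ₁/λ₂ = 931

Using λ = h/(mv):

λ₁ = h/(m₁v₁) = 1.19 × 10^-10 m
λ₂ = h/(m₂v₂) = 1.28 × 10^-13 m

Ratio λ₁/λ₂ = (m₂v₂)/(m₁v₁)
         = (6.64 × 10^-27 kg × 7.82 × 10^5 m/s) / (9.11 × 10^-31 kg × 6.12 × 10^6 m/s)
         = 931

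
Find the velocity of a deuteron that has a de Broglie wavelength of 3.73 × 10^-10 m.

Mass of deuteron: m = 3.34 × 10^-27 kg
5.32 × 10^2 m/s

From the de Broglie relation λ = h/(mv), we solve for v:

v = h/(mλ)
v = (6.626 × 10^-34 J·s) / (3.34 × 10^-27 kg × 3.73 × 10^-10 m)
v = 5.32 × 10^2 m/s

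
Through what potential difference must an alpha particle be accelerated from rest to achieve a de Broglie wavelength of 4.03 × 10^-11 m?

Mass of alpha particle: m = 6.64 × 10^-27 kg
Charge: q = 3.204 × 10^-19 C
6.35 × 10^-2 V

From λ = h/√(2mqV), we solve for V:

λ² = h²/(2mqV)
V = h²/(2mqλ²)
V = (6.626 × 10^-34 J·s)² / (2 × 6.64 × 10^-27 kg × 3.204 × 10^-19 C × (4.03 × 10^-11 m)²)
V = 6.35 × 10^-2 V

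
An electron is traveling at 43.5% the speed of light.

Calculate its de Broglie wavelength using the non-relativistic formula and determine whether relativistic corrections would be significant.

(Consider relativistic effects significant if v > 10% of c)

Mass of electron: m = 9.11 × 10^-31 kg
Yes, relativistic corrections are needed.

Using the non-relativistic de Broglie formula λ = h/(mv):

v = 43.5% × c = 1.304 × 10^8 m/s

λ = h/(mv)
λ = (6.626 × 10^-34 J·s) / (9.11 × 10^-31 kg × 1.304 × 10^8 m/s)
λ = 5.58 × 10^-12 m

Since v = 43.5% of c > 10% of c, relativistic corrections ARE significant and the actual wavelength would differ from this non-relativistic estimate.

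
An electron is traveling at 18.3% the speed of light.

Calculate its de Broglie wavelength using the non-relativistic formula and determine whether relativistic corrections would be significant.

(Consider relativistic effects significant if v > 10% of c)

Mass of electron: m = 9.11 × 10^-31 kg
Yes, relativistic corrections are needed.

Using the non-relativistic de Broglie formula λ = h/(mv):

v = 18.3% × c = 5.486 × 10^7 m/s

λ = h/(mv)
λ = (6.626 × 10^-34 J·s) / (9.11 × 10^-31 kg × 5.486 × 10^7 m/s)
λ = 1.33 × 10^-11 m

Since v = 18.3% of c > 10% of c, relativistic corrections ARE significant and the actual wavelength would differ from this non-relativistic estimate.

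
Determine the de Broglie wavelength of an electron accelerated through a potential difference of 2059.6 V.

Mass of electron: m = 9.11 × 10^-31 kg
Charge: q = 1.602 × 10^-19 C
2.70 × 10^-11 m

When a particle is accelerated through voltage V, it gains kinetic energy KE = qV.

The de Broglie wavelength is then λ = h/√(2mqV):

λ = h/√(2mqV)
λ = (6.626 × 10^-34 J·s) / √(2 × 9.11 × 10^-31 kg × 1.602 × 10^-19 C × 2059.6 V)
λ = 2.70 × 10^-11 m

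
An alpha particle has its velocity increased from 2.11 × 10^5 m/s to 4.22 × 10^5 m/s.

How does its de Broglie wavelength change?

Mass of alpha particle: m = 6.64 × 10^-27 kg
The wavelength decreases by a factor of 2.

Using λ = h/(mv):

Initial wavelength: λ₁ = h/(mv₁) = 4.73 × 10^-13 m
Final wavelength: λ₂ = h/(mv₂) = 2.36 × 10^-13 m

Since λ ∝ 1/v, when velocity increases by a factor of 2, the wavelength decreases by a factor of 2.

λ₂/λ₁ = v₁/v₂ = 1/2

The wavelength decreases by a factor of 2.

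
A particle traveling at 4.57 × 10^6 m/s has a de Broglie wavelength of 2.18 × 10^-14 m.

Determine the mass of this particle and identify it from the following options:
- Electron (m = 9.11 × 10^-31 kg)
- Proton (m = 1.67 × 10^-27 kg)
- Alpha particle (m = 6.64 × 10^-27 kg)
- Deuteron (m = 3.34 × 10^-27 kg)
The particle is an alpha particle.

From λ = h/(mv), solve for mass:

m = h/(λv)
m = (6.626 × 10^-34 J·s) / (2.18 × 10^-14 m × 4.57 × 10^6 m/s)
m = 6.65 × 10^-27 kg

Comparing with the listed masses, this is closest to an alpha particle.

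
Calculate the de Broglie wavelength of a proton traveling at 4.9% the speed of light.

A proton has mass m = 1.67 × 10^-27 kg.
2.70 × 10^-14 m

Using the de Broglie relation λ = h/(mv):

v = 4.9% × c = 1.469 × 10^7 m/s

λ = h/(mv)
λ = (6.626 × 10^-34 J·s) / (1.67 × 10^-27 kg × 1.469 × 10^7 m/s)
λ = 2.70 × 10^-14 m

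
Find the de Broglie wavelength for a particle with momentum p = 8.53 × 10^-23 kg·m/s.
7.77 × 10^-12 m

Using the de Broglie relation λ = h/p:

λ = h/p
λ = (6.626 × 10^-34 J·s) / (8.53 × 10^-23 kg·m/s)
λ = 7.77 × 10^-12 m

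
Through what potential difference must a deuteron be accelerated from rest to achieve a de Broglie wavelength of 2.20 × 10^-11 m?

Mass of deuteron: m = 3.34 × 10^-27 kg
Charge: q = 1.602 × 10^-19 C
8.48 × 10^-1 V

From λ = h/√(2mqV), we solve for V:

λ² = h²/(2mqV)
V = h²/(2mqλ²)
V = (6.626 × 10^-34 J·s)² / (2 × 3.34 × 10^-27 kg × 1.602 × 10^-19 C × (2.20 × 10^-11 m)²)
V = 8.48 × 10^-1 V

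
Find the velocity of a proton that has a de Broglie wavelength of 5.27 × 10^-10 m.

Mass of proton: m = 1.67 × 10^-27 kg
7.53 × 10^2 m/s

From the de Broglie relation λ = h/(mv), we solve for v:

v = h/(mλ)
v = (6.626 × 10^-34 J·s) / (1.67 × 10^-27 kg × 5.27 × 10^-10 m)
v = 7.53 × 10^2 m/s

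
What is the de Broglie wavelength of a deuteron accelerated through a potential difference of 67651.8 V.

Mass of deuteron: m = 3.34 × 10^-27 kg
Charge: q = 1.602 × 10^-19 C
7.79 × 10^-14 m

When a particle is accelerated through voltage V, it gains kinetic energy KE = qV.

The de Broglie wavelength is then λ = h/√(2mqV):

λ = h/√(2mqV)
λ = (6.626 × 10^-34 J·s) / √(2 × 3.34 × 10^-27 kg × 1.602 × 10^-19 C × 67651.8 V)
λ = 7.79 × 10^-14 m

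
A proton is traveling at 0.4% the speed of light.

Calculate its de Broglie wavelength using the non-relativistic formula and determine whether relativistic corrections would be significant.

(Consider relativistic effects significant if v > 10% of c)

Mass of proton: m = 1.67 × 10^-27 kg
No, relativistic corrections are not needed.

Using the non-relativistic de Broglie formula λ = h/(mv):

v = 0.4% × c = 1.199 × 10^6 m/s

λ = h/(mv)
λ = (6.626 × 10^-34 J·s) / (1.67 × 10^-27 kg × 1.199 × 10^6 m/s)
λ = 3.31 × 10^-13 m

Since v = 0.4% of c < 10% of c, relativistic corrections are NOT significant and this non-relativistic result is a good approximation.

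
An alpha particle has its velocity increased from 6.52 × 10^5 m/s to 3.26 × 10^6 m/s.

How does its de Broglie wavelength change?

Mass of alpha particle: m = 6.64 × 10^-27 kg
The wavelength decreases by a factor of 5.

Using λ = h/(mv):

Initial wavelength: λ₁ = h/(mv₁) = 1.53 × 10^-13 m
Final wavelength: λ₂ = h/(mv₂) = 3.06 × 10^-14 m

Since λ ∝ 1/v, when velocity increases by a factor of 5, the wavelength decreases by a factor of 5.

λ₂/λ₁ = v₁/v₂ = 1/5

The wavelength decreases by a factor of 5.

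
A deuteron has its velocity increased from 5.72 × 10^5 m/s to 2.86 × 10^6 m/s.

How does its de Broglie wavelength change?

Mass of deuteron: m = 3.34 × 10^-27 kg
The wavelength decreases by a factor of 5.

Using λ = h/(mv):

Initial wavelength: λ₁ = h/(mv₁) = 3.47 × 10^-13 m
Final wavelength: λ₂ = h/(mv₂) = 6.94 × 10^-14 m

Since λ ∝ 1/v, when velocity increases by a factor of 5, the wavelength decreases by a factor of 5.

λ₂/λ₁ = v₁/v₂ = 1/5

The wavelength decreases by a factor of 5.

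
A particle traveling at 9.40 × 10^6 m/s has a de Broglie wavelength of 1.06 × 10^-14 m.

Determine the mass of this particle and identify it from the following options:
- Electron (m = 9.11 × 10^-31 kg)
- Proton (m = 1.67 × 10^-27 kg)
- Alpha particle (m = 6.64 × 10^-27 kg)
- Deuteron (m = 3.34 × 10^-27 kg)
The particle is an alpha particle.

From λ = h/(mv), solve for mass:

m = h/(λv)
m = (6.626 × 10^-34 J·s) / (1.06 × 10^-14 m × 9.40 × 10^6 m/s)
m = 6.65 × 10^-27 kg

Comparing with the listed masses, this is closest to an alpha particle.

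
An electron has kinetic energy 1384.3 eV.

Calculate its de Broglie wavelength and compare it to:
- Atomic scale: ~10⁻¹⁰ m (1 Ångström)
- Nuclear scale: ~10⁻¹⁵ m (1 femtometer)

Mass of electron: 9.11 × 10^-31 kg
λ = 3.30 × 10^-11 m, which is between nuclear and atomic scales.

Using λ = h/√(2mKE):

KE = 1384.3 eV = 2.218 × 10^-16 J

λ = h/√(2mKE)
λ = (6.626 × 10^-34 J·s) / √(2 × 9.11 × 10^-31 kg × 2.218 × 10^-16 J)
λ = 3.30 × 10^-11 m

Comparison:
- Atomic scale (10⁻¹⁰ m): λ is 0.33× this size
- Nuclear scale (10⁻¹⁵ m): λ is 3.3e+04× this size

The wavelength is between nuclear and atomic scales.

This wavelength is appropriate for probing atomic structure but too large for nuclear physics experiments.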